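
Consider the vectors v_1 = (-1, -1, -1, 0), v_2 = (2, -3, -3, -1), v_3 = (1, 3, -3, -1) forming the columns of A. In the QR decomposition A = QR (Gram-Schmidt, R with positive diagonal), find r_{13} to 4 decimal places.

q_1 = v_1/‖v_1‖ = (-1, -1, -1, 0)/1.7321 = (-0.5774, -0.5774, -0.5774, 0.0000).
r_{13} = q_1·v_3 = -0.5774.

r_{13} = -0.5774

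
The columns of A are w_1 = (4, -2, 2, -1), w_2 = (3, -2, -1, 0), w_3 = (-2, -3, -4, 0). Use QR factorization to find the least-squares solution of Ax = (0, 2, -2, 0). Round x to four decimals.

w_1 = (4, -2, 2, -1); ‖w_1‖ = 5.0000, so e_1 = (0.8000, -0.4000, 0.4000, -0.2000).
e_1·w_2 = 0.8000·3 + (-0.4000)·(-2) + 0.4000·(-1) + (-0.2000)·0 = 2.8000.
u_2 = w_2 − 2.8000·e_1 = (0.7600, -0.8800, -2.1200, 0.5600).
‖u_2‖ = 2.4819, so e_2 = (0.3062, -0.3546, -0.8542, 0.2256).
e_1·w_3 = 0.8000·(-2) + (-0.4000)·(-3) + 0.4000·(-4) + (-0.2000)·0 = -2.0000; e_2·w_3 = 0.3062·(-2) + (-0.3546)·(-3) + (-0.8542)·(-4) + 0.2256·0 = 3.8680.
u_3 = w_3 + 2.0000·e_1 − 3.8680·e_2 = (-1.5844, -2.4286, 0.1039, -1.2727).
‖u_3‖ = 3.1684, so e_3 = (-0.5001, -0.7665, 0.0328, -0.4017).
Qᵀb = (-1.6000, 0.9992, -1.5986).
Back-substitute: x_3 = -1.5986/3.1684 = -0.5045.
x_2 = (0.9992 − 3.8680·(-0.5045))/2.4819 = 1.1889.
x_1 = (-1.6000 − 2.8000·1.1889 + 2.0000·(-0.5045))/5.0000 = -1.1876.

x = (-1.1876, 1.1889, -0.5045)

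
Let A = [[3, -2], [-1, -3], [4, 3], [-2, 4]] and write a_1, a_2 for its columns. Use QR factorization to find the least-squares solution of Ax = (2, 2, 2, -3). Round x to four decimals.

x = (0.6146, -0.4372)

e_1 = a_1/‖a_1‖ = (3, -1, 4, -2)/5.4772 = (0.5477, -0.1826, 0.7303, -0.3651).
r_{12} = e_1·a_2 = 0.1826.
u_2 = a_2 − 0.1826·e_1 = (-2.1000, -2.9667, 2.8667, 4.0667).
‖u_2‖ = 6.1617, so e_2 = (-0.3408, -0.4815, 0.4652, 0.6600).
Qᵀb = (3.2863, -2.6941).
Back-substitute: x_2 = -2.6941/6.1617 = -0.4372.
x_1 = (3.2863 − 0.1826·(-0.4372))/5.4772 = 0.6146.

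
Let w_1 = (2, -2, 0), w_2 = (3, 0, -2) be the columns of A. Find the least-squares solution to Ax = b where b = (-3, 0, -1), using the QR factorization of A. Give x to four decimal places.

w_1 = (2, -2, 0); ‖w_1‖ = 2.8284, so e_1 = (0.7071, -0.7071, 0.0000).
e_1·w_2 = 0.7071·3 + (-0.7071)·0 + 0.0000·(-2) = 2.1213.
u_2 = w_2 − 2.1213·e_1 = (1.5000, 1.5000, -2.0000).
‖u_2‖ = 2.9155, so e_2 = (0.5145, 0.5145, -0.6860).
Qᵀb = (-2.1213, -0.8575).
Back-substitute: x_2 = -0.8575/2.9155 = -0.2941.
x_1 = (-2.1213 − 2.1213·(-0.2941))/2.8284 = -0.5294.

x = (-0.5294, -0.2941)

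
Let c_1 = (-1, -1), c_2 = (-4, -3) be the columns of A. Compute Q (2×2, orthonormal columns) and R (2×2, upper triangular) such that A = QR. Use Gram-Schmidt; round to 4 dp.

c_1 = (-1, -1); ‖c_1‖ = 1.4142, so q_1 = (-0.7071, -0.7071).
q_1·c_2 = (-0.7071)·(-4) + (-0.7071)·(-3) = 4.9497.
u_2 = c_2 − 4.9497·q_1 = (-0.5000, 0.5000).
‖u_2‖ = 0.7071, so q_2 = (-0.7071, 0.7071).

Q = [[-0.7071, -0.7071], [-0.7071, 0.7071]], R = [[1.4142, 4.9497], [0.0000, 0.7071]]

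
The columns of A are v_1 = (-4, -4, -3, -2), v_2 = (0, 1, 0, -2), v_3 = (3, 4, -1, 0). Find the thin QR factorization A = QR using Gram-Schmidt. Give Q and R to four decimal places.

q_1 = v_1/‖v_1‖ = (-4, -4, -3, -2)/6.7082 = (-0.5963, -0.5963, -0.4472, -0.2981).
r_{12} = q_1·v_2 = 0.0000.
u_2 = v_2 + 0.0000·q_1 = (0.0000, 1.0000, 0.0000, -2.0000).
‖u_2‖ = 2.2361, so q_2 = (0.0000, 0.4472, 0.0000, -0.8944).
r_{13} = q_1·v_3 = -3.7268; r_{23} = q_2·v_3 = 1.7889.
u_3 = v_3 + 3.7268·q_1 − 1.7889·q_2 = (0.7778, 0.9778, -2.6667, 0.4889).
‖u_3‖ = 2.9851, so q_3 = (0.2605, 0.3275, -0.8933, 0.1638).

Q = [[-0.5963, 0.0000, 0.2605], [-0.5963, 0.4472, 0.3275], [-0.4472, 0.0000, -0.8933], [-0.2981, -0.8944, 0.1638]], R = [[6.7082, 0.0000, -3.7268], [0.0000, 2.2361, 1.7889], [0.0000, 0.0000, 2.9851]]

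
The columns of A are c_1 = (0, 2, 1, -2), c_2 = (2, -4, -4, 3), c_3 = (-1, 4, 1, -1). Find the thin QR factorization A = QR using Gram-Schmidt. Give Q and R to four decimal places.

c_1 = (0, 2, 1, -2); ‖c_1‖ = 3.0000, so q_1 = (0.0000, 0.6667, 0.3333, -0.6667).
q_1·c_2 = 0.0000·2 + 0.6667·(-4) + 0.3333·(-4) + (-0.6667)·3 = -6.0000.
u_2 = c_2 + 6.0000·q_1 = (2.0000, 0.0000, -2.0000, -1.0000).
‖u_2‖ = 3.0000, so q_2 = (0.6667, 0.0000, -0.6667, -0.3333).
q_1·c_3 = 0.0000·(-1) + 0.6667·4 + 0.3333·1 + (-0.6667)·(-1) = 3.6667; q_2·c_3 = 0.6667·(-1) + 0.0000·4 + (-0.6667)·1 + (-0.3333)·(-1) = -1.0000.
u_3 = c_3 − 3.6667·q_1 + 1.0000·q_2 = (-0.3333, 1.5556, -0.8889, 1.1111).
‖u_3‖ = 2.1344, so q_3 = (-0.1562, 0.7288, -0.4165, 0.5206).

Q = [[0.0000, 0.6667, -0.1562], [0.6667, 0.0000, 0.7288], [0.3333, -0.6667, -0.4165], [-0.6667, -0.3333, 0.5206]], R = [[3.0000, -6.0000, 3.6667], [0.0000, 3.0000, -1.0000], [0.0000, 0.0000, 2.1344]]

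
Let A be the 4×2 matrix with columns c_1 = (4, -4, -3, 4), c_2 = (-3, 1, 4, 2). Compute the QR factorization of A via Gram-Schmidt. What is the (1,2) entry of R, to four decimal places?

c_1 = (4, -4, -3, 4); ‖c_1‖ = 7.5498, so q_1 = (0.5298, -0.5298, -0.3974, 0.5298).
r_{12} = q_1·c_2 = -2.6491.

r_{12} = -2.6491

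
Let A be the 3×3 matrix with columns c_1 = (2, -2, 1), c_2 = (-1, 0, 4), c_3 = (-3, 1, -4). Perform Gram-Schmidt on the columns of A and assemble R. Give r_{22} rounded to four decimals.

r_{22} = 4.0689

c_1 = (2, -2, 1); ‖c_1‖ = 3.0000, so q_1 = (0.6667, -0.6667, 0.3333).
q_1·c_2 = 0.6667·(-1) + (-0.6667)·0 + 0.3333·4 = 0.6667.
u_2 = c_2 − 0.6667·q_1 = (-1.4444, 0.4444, 3.7778).
r_{22} = ‖u_2‖ = 4.0689.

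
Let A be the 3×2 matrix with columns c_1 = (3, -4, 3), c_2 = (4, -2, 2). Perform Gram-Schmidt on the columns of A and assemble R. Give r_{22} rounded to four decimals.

c_1 = (3, -4, 3); ‖c_1‖ = 5.8310, so q_1 = (0.5145, -0.6860, 0.5145).
q_1·c_2 = 0.5145·4 + (-0.6860)·(-2) + 0.5145·2 = 4.4590.
u_2 = c_2 − 4.4590·q_1 = (1.7059, 1.0588, -0.2941).
r_{22} = ‖u_2‖ = 2.0292.

r_{22} = 2.0292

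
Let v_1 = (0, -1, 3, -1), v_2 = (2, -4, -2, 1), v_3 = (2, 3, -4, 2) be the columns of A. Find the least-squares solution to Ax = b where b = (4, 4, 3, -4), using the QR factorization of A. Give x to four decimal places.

x = (3.6305, -0.4361, 1.8967)

v_1 = (0, -1, 3, -1); ‖v_1‖ = 3.3166, so e_1 = (0.0000, -0.3015, 0.9045, -0.3015).
e_1·v_2 = 0.0000·2 + (-0.3015)·(-4) + 0.9045·(-2) + (-0.3015)·1 = -0.9045.
u_2 = v_2 + 0.9045·e_1 = (2.0000, -4.2727, -1.1818, 0.7273).
‖u_2‖ = 4.9175, so e_2 = (0.4067, -0.8689, -0.2403, 0.1479).
e_1·v_3 = 0.0000·2 + (-0.3015)·3 + 0.9045·(-4) + (-0.3015)·2 = -5.1257; e_2·v_3 = 0.4067·2 + (-0.8689)·3 + (-0.2403)·(-4) + 0.1479·2 = -0.5361.
u_3 = v_3 + 5.1257·e_1 + 0.5361·e_2 = (2.2180, 0.9887, 0.5075, 0.5338).
‖u_3‖ = 2.5377, so e_3 = (0.8740, 0.3896, 0.2000, 0.2104).
Qᵀb = (2.7136, -3.1613, 4.8132).
Back-substitute: x_3 = 4.8132/2.5377 = 1.8967.
x_2 = (-3.1613 + 0.5361·1.8967)/4.9175 = -0.4361.
x_1 = (2.7136 + 0.9045·(-0.4361) + 5.1257·1.8967)/3.3166 = 3.6305.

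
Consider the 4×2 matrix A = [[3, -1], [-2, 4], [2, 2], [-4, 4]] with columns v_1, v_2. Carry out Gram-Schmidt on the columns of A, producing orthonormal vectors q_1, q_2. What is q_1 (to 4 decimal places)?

q_1 = (0.5222, -0.3482, 0.3482, -0.6963)

v_1 = (3, -2, 2, -4); ‖v_1‖ = 5.7446, so q_1 = (0.5222, -0.3482, 0.3482, -0.6963).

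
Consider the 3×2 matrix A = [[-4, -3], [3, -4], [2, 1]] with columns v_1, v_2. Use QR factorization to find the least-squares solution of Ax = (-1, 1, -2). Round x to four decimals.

x = (0.1120, -0.1240)

v_1 = (-4, 3, 2); ‖v_1‖ = 5.3852, so e_1 = (-0.7428, 0.5571, 0.3714).
e_1·v_2 = (-0.7428)·(-3) + 0.5571·(-4) + 0.3714·1 = 0.3714.
u_2 = v_2 − 0.3714·e_1 = (-2.7241, -4.2069, 0.8621).
‖u_2‖ = 5.0855, so e_2 = (-0.5357, -0.8272, 0.1695).
Qᵀb = (0.5571, -0.6306).
Back-substitute: x_2 = -0.6306/5.0855 = -0.1240.
x_1 = (0.5571 − 0.3714·(-0.1240))/5.3852 = 0.1120.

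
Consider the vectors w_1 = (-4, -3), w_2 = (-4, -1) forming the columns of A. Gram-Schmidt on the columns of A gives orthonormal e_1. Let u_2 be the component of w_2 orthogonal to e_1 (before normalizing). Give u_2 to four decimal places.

w_1 = (-4, -3); ‖w_1‖ = 5.0000, so e_1 = (-0.8000, -0.6000).
e_1·w_2 = (-0.8000)·(-4) + (-0.6000)·(-1) = 3.8000.
u_2 = w_2 − 3.8000·e_1 = (-0.9600, 1.2800).

u_2 = (-0.9600, 1.2800)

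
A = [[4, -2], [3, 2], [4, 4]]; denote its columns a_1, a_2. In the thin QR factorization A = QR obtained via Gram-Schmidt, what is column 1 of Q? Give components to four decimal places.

q_1 = (0.6247, 0.4685, 0.6247)

a_1 = (4, 3, 4); ‖a_1‖ = 6.4031, so q_1 = (0.6247, 0.4685, 0.6247).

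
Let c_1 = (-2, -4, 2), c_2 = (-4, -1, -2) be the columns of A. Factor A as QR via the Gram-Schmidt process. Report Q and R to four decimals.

Q = [[-0.4082, -0.7785], [-0.8165, 0.0778], [0.4082, -0.6228]], R = [[4.8990, 1.6330], [0.0000, 4.2817]]

c_1 = (-2, -4, 2); ‖c_1‖ = 4.8990, so e_1 = (-0.4082, -0.8165, 0.4082).
e_1·c_2 = (-0.4082)·(-4) + (-0.8165)·(-1) + 0.4082·(-2) = 1.6330.
u_2 = c_2 − 1.6330·e_1 = (-3.3333, 0.3333, -2.6667).
‖u_2‖ = 4.2817, so e_2 = (-0.7785, 0.0778, -0.6228).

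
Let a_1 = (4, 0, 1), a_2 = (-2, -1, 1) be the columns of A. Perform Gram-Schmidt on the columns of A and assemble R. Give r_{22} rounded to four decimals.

a_1 = (4, 0, 1); ‖a_1‖ = 4.1231, so e_1 = (0.9701, 0.0000, 0.2425).
e_1·a_2 = 0.9701·(-2) + 0.0000·(-1) + 0.2425·1 = -1.6977.
u_2 = a_2 + 1.6977·e_1 = (-0.3529, -1.0000, 1.4118).
r_{22} = ‖u_2‖ = 1.7657.

r_{22} = 1.7657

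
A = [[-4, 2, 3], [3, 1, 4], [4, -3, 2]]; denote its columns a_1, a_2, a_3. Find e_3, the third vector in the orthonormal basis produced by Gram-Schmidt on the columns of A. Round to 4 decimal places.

a_1 = (-4, 3, 4); ‖a_1‖ = 6.4031, so e_1 = (-0.6247, 0.4685, 0.6247).
e_1·a_2 = (-0.6247)·2 + 0.4685·1 + 0.6247·(-3) = -2.6550.
u_2 = a_2 + 2.6550·e_1 = (0.3415, 2.2439, -1.3415).
‖u_2‖ = 2.6365, so e_2 = (0.1295, 0.8511, -0.5088).
e_1·a_3 = (-0.6247)·3 + 0.4685·4 + 0.6247·2 = 1.2494; e_2·a_3 = 0.1295·3 + 0.8511·4 + (-0.5088)·2 = 2.7753.
u_3 = a_3 − 1.2494·e_1 − 2.7753·e_2 = (3.4211, 1.0526, 2.6316).
‖u_3‖ = 4.4426, so e_3 = (0.7701, 0.2369, 0.5923).

e_3 = (0.7701, 0.2369, 0.5923)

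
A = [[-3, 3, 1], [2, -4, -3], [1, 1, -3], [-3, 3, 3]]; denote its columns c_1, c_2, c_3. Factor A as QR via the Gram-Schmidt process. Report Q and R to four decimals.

c_1 = (-3, 2, 1, -3); ‖c_1‖ = 4.7958, so e_1 = (-0.6255, 0.4170, 0.2085, -0.6255).
e_1·c_2 = (-0.6255)·3 + 0.4170·(-4) + 0.2085·1 + (-0.6255)·3 = -5.2129.
u_2 = c_2 + 5.2129·e_1 = (-0.2609, -1.8261, 2.0870, -0.2609).
‖u_2‖ = 2.7975, so e_2 = (-0.0933, -0.6528, 0.7460, -0.0933).
e_1·c_3 = (-0.6255)·1 + 0.4170·(-3) + 0.2085·(-3) + (-0.6255)·3 = -4.3788; e_2·c_3 = (-0.0933)·1 + (-0.6528)·(-3) + 0.7460·(-3) + (-0.0933)·3 = -0.6528.
u_3 = c_3 + 4.3788·e_1 + 0.6528·e_2 = (-1.8000, -1.6000, -1.6000, 0.2000).
‖u_3‖ = 2.8983, so e_3 = (-0.6211, -0.5521, -0.5521, 0.0690).

Q = [[-0.6255, -0.0933, -0.6211], [0.4170, -0.6528, -0.5521], [0.2085, 0.7460, -0.5521], [-0.6255, -0.0933, 0.0690]], R = [[4.7958, -5.2129, -4.3788], [0.0000, 2.7975, -0.6528], [0.0000, 0.0000, 2.8983]]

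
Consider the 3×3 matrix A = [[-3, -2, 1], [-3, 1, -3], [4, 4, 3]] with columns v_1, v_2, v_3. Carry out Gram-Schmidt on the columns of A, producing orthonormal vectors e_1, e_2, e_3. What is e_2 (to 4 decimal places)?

e_2 = (-0.1004, 0.8306, 0.5477)

e_1 = v_1/‖v_1‖ = (-3, -3, 4)/5.8310 = (-0.5145, -0.5145, 0.6860).
r_{12} = e_1·v_2 = 3.2585.
u_2 = v_2 − 3.2585·e_1 = (-0.3235, 2.6765, 1.7647).
‖u_2‖ = 3.2222, so e_2 = (-0.1004, 0.8306, 0.5477).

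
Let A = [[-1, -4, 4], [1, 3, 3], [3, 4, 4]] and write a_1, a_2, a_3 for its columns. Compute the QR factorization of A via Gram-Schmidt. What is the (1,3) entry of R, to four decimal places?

r_{13} = 3.3166

a_1 = (-1, 1, 3); ‖a_1‖ = 3.3166, so e_1 = (-0.3015, 0.3015, 0.9045).
r_{13} = e_1·a_3 = 3.3166.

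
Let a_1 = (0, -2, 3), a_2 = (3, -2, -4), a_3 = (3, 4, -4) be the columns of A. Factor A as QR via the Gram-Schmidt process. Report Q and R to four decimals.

Q = [[0.0000, 0.6114, 0.7913], [-0.5547, -0.6584, 0.5087], [0.8321, -0.4389, 0.3391]], R = [[3.6056, -2.2188, -5.5470], [0.0000, 4.9068, 0.9563], [0.0000, 0.0000, 3.0523]]

a_1 = (0, -2, 3); ‖a_1‖ = 3.6056, so e_1 = (0.0000, -0.5547, 0.8321).
e_1·a_2 = 0.0000·3 + (-0.5547)·(-2) + 0.8321·(-4) = -2.2188.
u_2 = a_2 + 2.2188·e_1 = (3.0000, -3.2308, -2.1538).
‖u_2‖ = 4.9068, so e_2 = (0.6114, -0.6584, -0.4389).
e_1·a_3 = 0.0000·3 + (-0.5547)·4 + 0.8321·(-4) = -5.5470; e_2·a_3 = 0.6114·3 + (-0.6584)·4 + (-0.4389)·(-4) = 0.9563.
u_3 = a_3 + 5.5470·e_1 − 0.9563·e_2 = (2.4153, 1.5527, 1.0351).
‖u_3‖ = 3.0523, so e_3 = (0.7913, 0.5087, 0.3391).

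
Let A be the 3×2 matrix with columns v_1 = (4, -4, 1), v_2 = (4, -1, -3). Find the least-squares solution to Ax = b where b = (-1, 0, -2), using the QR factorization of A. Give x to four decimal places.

x = (-0.3339, 0.2953)

v_1 = (4, -4, 1); ‖v_1‖ = 5.7446, so q_1 = (0.6963, -0.6963, 0.1741).
q_1·v_2 = 0.6963·4 + (-0.6963)·(-1) + 0.1741·(-3) = 2.9593.
u_2 = v_2 − 2.9593·q_1 = (1.9394, 1.0606, -3.5152).
‖u_2‖ = 4.1524, so q_2 = (0.4671, 0.2554, -0.8465).
Qᵀb = (-1.0445, 1.2260).
Back-substitute: x_2 = 1.2260/4.1524 = 0.2953.
x_1 = (-1.0445 − 2.9593·0.2953)/5.7446 = -0.3339.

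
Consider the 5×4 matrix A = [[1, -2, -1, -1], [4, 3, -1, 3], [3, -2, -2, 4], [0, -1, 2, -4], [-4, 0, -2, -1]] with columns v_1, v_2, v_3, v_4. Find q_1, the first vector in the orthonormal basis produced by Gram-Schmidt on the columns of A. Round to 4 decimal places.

q_1 = (0.1543, 0.6172, 0.4629, 0.0000, -0.6172)

q_1 = v_1/‖v_1‖ = (1, 4, 3, 0, -4)/6.4807 = (0.1543, 0.6172, 0.4629, 0.0000, -0.6172).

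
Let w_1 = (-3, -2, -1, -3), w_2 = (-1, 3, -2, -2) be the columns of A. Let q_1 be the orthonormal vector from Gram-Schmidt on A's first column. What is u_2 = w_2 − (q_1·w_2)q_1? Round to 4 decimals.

w_1 = (-3, -2, -1, -3); ‖w_1‖ = 4.7958, so q_1 = (-0.6255, -0.4170, -0.2085, -0.6255).
q_1·w_2 = (-0.6255)·(-1) + (-0.4170)·3 + (-0.2085)·(-2) + (-0.6255)·(-2) = 1.0426.
u_2 = w_2 − 1.0426·q_1 = (-0.3478, 3.4348, -1.7826, -1.3478).

u_2 = (-0.3478, 3.4348, -1.7826, -1.3478)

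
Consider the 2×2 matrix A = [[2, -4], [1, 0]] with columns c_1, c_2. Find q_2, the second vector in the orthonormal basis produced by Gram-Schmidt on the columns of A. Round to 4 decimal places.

q_1 = c_1/‖c_1‖ = (2, 1)/2.2361 = (0.8944, 0.4472).
r_{12} = q_1·c_2 = -3.5777.
u_2 = c_2 + 3.5777·q_1 = (-0.8000, 1.6000).
‖u_2‖ = 1.7889, so q_2 = (-0.4472, 0.8944).

q_2 = (-0.4472, 0.8944)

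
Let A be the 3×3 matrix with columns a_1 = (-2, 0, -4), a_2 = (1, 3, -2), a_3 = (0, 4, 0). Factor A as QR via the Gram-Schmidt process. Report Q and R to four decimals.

a_1 = (-2, 0, -4); ‖a_1‖ = 4.4721, so e_1 = (-0.4472, 0.0000, -0.8944).
e_1·a_2 = (-0.4472)·1 + 0.0000·3 + (-0.8944)·(-2) = 1.3416.
u_2 = a_2 − 1.3416·e_1 = (1.6000, 3.0000, -0.8000).
‖u_2‖ = 3.4928, so e_2 = (0.4581, 0.8589, -0.2290).
e_1·a_3 = (-0.4472)·0 + 0.0000·4 + (-0.8944)·0 = 0.0000; e_2·a_3 = 0.4581·0 + 0.8589·4 + (-0.2290)·0 = 3.4356.
u_3 = a_3 + 0.0000·e_1 − 3.4356·e_2 = (-1.5738, 1.0492, 0.7869).
‖u_3‖ = 2.0486, so e_3 = (-0.7682, 0.5121, 0.3841).

Q = [[-0.4472, 0.4581, -0.7682], [0.0000, 0.8589, 0.5121], [-0.8944, -0.2290, 0.3841]], R = [[4.4721, 1.3416, 0.0000], [0.0000, 3.4928, 3.4356], [0.0000, 0.0000, 2.0486]]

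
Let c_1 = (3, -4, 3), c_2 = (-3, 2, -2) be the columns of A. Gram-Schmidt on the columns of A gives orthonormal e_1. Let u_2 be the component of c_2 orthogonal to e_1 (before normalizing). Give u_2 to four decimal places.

u_2 = (-0.9706, -0.7059, 0.0294)

c_1 = (3, -4, 3); ‖c_1‖ = 5.8310, so e_1 = (0.5145, -0.6860, 0.5145).
e_1·c_2 = 0.5145·(-3) + (-0.6860)·2 + 0.5145·(-2) = -3.9445.
u_2 = c_2 + 3.9445·e_1 = (-0.9706, -0.7059, 0.0294).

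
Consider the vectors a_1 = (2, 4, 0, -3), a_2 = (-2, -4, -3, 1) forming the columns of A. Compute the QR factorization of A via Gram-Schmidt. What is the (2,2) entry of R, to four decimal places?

a_1 = (2, 4, 0, -3); ‖a_1‖ = 5.3852, so e_1 = (0.3714, 0.7428, 0.0000, -0.5571).
e_1·a_2 = 0.3714·(-2) + 0.7428·(-4) + 0.0000·(-3) + (-0.5571)·1 = -4.2710.
u_2 = a_2 + 4.2710·e_1 = (-0.4138, -0.8276, -3.0000, -1.3793).
r_{22} = ‖u_2‖ = 3.4291.

r_{22} = 3.4291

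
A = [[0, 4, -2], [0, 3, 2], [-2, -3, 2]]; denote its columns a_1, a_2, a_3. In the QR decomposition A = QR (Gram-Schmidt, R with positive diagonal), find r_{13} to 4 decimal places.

r_{13} = -2.0000

q_1 = a_1/‖a_1‖ = (0, 0, -2)/2.0000 = (0.0000, 0.0000, -1.0000).
r_{13} = q_1·a_3 = -2.0000.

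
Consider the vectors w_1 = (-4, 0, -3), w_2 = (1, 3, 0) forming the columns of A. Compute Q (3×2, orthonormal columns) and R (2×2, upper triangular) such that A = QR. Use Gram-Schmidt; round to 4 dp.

q_1 = w_1/‖w_1‖ = (-4, 0, -3)/5.0000 = (-0.8000, 0.0000, -0.6000).
r_{12} = q_1·w_2 = -0.8000.
u_2 = w_2 + 0.8000·q_1 = (0.3600, 3.0000, -0.4800).
‖u_2‖ = 3.0594, so q_2 = (0.1177, 0.9806, -0.1569).

Q = [[-0.8000, 0.1177], [0.0000, 0.9806], [-0.6000, -0.1569]], R = [[5.0000, -0.8000], [0.0000, 3.0594]]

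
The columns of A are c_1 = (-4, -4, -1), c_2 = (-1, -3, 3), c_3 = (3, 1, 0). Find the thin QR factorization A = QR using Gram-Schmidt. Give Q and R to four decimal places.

Q = [[-0.6963, 0.1545, 0.7009], [-0.6963, -0.3823, -0.6075], [-0.1741, 0.9110, -0.3738]], R = [[5.7446, 2.2630, -2.7852], [0.0000, 3.7254, 0.0813], [0.0000, 0.0000, 1.4953]]

c_1 = (-4, -4, -1); ‖c_1‖ = 5.7446, so e_1 = (-0.6963, -0.6963, -0.1741).
e_1·c_2 = (-0.6963)·(-1) + (-0.6963)·(-3) + (-0.1741)·3 = 2.2630.
u_2 = c_2 − 2.2630·e_1 = (0.5758, -1.4242, 3.3939).
‖u_2‖ = 3.7254, so e_2 = (0.1545, -0.3823, 0.9110).
e_1·c_3 = (-0.6963)·3 + (-0.6963)·1 + (-0.1741)·0 = -2.7852; e_2·c_3 = 0.1545·3 + (-0.3823)·1 + 0.9110·0 = 0.0813.
u_3 = c_3 + 2.7852·e_1 − 0.0813·e_2 = (1.0480, -0.9083, -0.5590).
‖u_3‖ = 1.4953, so e_3 = (0.7009, -0.6075, -0.3738).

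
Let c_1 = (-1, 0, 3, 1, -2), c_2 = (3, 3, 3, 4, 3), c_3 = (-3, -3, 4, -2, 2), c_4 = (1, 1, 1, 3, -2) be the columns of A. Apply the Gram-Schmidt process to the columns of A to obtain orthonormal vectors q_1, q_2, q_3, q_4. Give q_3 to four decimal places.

c_1 = (-1, 0, 3, 1, -2); ‖c_1‖ = 3.8730, so q_1 = (-0.2582, 0.0000, 0.7746, 0.2582, -0.5164).
q_1·c_2 = (-0.2582)·3 + 0.0000·3 + 0.7746·3 + 0.2582·4 + (-0.5164)·3 = 1.0328.
u_2 = c_2 − 1.0328·q_1 = (3.2667, 3.0000, 2.2000, 3.7333, 3.5333).
‖u_2‖ = 7.1368, so q_2 = (0.4577, 0.4204, 0.3083, 0.5231, 0.4951).
q_1·c_3 = (-0.2582)·(-3) + 0.0000·(-3) + 0.7746·4 + 0.2582·(-2) + (-0.5164)·2 = 2.3238; q_2·c_3 = 0.4577·(-3) + 0.4204·(-3) + 0.3083·4 + 0.5231·(-2) + 0.4951·2 = -1.4572.
u_3 = c_3 − 2.3238·q_1 + 1.4572·q_2 = (-1.7330, -2.3874, 2.6492, -1.8377, 3.9215).
‖u_3‖ = 5.8717, so q_3 = (-0.2951, -0.4066, 0.4512, -0.3130, 0.6679).

q_3 = (-0.2951, -0.4066, 0.4512, -0.3130, 0.6679)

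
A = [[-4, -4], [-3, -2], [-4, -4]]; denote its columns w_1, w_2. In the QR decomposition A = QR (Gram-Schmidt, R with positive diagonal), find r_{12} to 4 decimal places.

e_1 = w_1/‖w_1‖ = (-4, -3, -4)/6.4031 = (-0.6247, -0.4685, -0.6247).
r_{12} = e_1·w_2 = 5.9346.

r_{12} = 5.9346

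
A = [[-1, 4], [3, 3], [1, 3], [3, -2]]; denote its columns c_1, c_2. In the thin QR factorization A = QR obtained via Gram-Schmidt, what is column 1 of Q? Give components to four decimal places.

q_1 = (-0.2236, 0.6708, 0.2236, 0.6708)

c_1 = (-1, 3, 1, 3); ‖c_1‖ = 4.4721, so q_1 = (-0.2236, 0.6708, 0.2236, 0.6708).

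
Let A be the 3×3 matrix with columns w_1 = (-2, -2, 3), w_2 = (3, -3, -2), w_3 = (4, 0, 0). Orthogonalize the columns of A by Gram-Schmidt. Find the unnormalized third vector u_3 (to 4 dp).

e_1 = w_1/‖w_1‖ = (-2, -2, 3)/4.1231 = (-0.4851, -0.4851, 0.7276).
r_{12} = e_1·w_2 = -1.4552.
u_2 = w_2 + 1.4552·e_1 = (2.2941, -3.7059, -0.9412).
‖u_2‖ = 4.4590, so e_2 = (0.5145, -0.8311, -0.2111).
r_{13} = e_1·w_3 = -1.9403; r_{23} = e_2·w_3 = 2.0580.
u_3 = w_3 + 1.9403·e_1 − 2.0580·e_2 = (2.0000, 0.7692, 1.8462).

u_3 = (2.0000, 0.7692, 1.8462)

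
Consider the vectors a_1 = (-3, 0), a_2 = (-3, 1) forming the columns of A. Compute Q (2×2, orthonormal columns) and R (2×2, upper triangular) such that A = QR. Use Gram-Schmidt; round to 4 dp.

a_1 = (-3, 0); ‖a_1‖ = 3.0000, so e_1 = (-1.0000, 0.0000).
e_1·a_2 = (-1.0000)·(-3) + 0.0000·1 = 3.0000.
u_2 = a_2 − 3.0000·e_1 = (0.0000, 1.0000).
‖u_2‖ = 1.0000, so e_2 = (0.0000, 1.0000).

Q = [[-1.0000, 0.0000], [0.0000, 1.0000]], R = [[3.0000, 3.0000], [0.0000, 1.0000]]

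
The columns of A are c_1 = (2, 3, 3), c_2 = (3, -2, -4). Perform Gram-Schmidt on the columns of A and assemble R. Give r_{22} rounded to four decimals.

e_1 = c_1/‖c_1‖ = (2, 3, 3)/4.6904 = (0.4264, 0.6396, 0.6396).
r_{12} = e_1·c_2 = -2.5584.
u_2 = c_2 + 2.5584·e_1 = (4.0909, -0.3636, -2.3636).
r_{22} = ‖u_2‖ = 4.7386.

r_{22} = 4.7386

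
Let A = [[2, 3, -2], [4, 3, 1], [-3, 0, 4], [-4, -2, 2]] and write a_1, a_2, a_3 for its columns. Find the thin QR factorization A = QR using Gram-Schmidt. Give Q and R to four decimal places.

q_1 = a_1/‖a_1‖ = (2, 4, -3, -4)/6.7082 = (0.2981, 0.5963, -0.4472, -0.5963).
r_{12} = q_1·a_2 = 3.8759.
u_2 = a_2 − 3.8759·q_1 = (1.8444, 0.6889, 1.7333, 0.3111).
‖u_2‖ = 2.6415, so q_2 = (0.6982, 0.2608, 0.6562, 0.1178).
r_{13} = q_1·a_3 = -2.9814; r_{23} = q_2·a_3 = 1.7246.
u_3 = a_3 + 2.9814·q_1 − 1.7246·q_2 = (-2.3153, 2.3280, 1.5350, 0.0191).
‖u_3‖ = 3.6245, so q_3 = (-0.6388, 0.6423, 0.4235, 0.0053).

Q = [[0.2981, 0.6982, -0.6388], [0.5963, 0.2608, 0.6423], [-0.4472, 0.6562, 0.4235], [-0.5963, 0.1178, 0.0053]], R = [[6.7082, 3.8759, -2.9814], [0.0000, 2.6415, 1.7246], [0.0000, 0.0000, 3.6245]]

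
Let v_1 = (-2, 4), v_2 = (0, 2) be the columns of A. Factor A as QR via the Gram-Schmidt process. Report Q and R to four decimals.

Q = [[-0.4472, 0.8944], [0.8944, 0.4472]], R = [[4.4721, 1.7889], [0.0000, 0.8944]]

v_1 = (-2, 4); ‖v_1‖ = 4.4721, so e_1 = (-0.4472, 0.8944).
e_1·v_2 = (-0.4472)·0 + 0.8944·2 = 1.7889.
u_2 = v_2 − 1.7889·e_1 = (0.8000, 0.4000).
‖u_2‖ = 0.8944, so e_2 = (0.8944, 0.4472).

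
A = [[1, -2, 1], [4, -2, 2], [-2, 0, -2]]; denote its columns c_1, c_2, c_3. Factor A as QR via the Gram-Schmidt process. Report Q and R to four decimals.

Q = [[0.2182, -0.8468, 0.4851], [0.8729, -0.0529, -0.4851], [-0.4364, -0.5293, -0.7276]], R = [[4.5826, -2.1822, 2.8368], [0.0000, 1.7995, 0.1059], [0.0000, 0.0000, 0.9701]]

c_1 = (1, 4, -2); ‖c_1‖ = 4.5826, so q_1 = (0.2182, 0.8729, -0.4364).
q_1·c_2 = 0.2182·(-2) + 0.8729·(-2) + (-0.4364)·0 = -2.1822.
u_2 = c_2 + 2.1822·q_1 = (-1.5238, -0.0952, -0.9524).
‖u_2‖ = 1.7995, so q_2 = (-0.8468, -0.0529, -0.5293).
q_1·c_3 = 0.2182·1 + 0.8729·2 + (-0.4364)·(-2) = 2.8368; q_2·c_3 = (-0.8468)·1 + (-0.0529)·2 + (-0.5293)·(-2) = 0.1059.
u_3 = c_3 − 2.8368·q_1 − 0.1059·q_2 = (0.4706, -0.4706, -0.7059).
‖u_3‖ = 0.9701, so q_3 = (0.4851, -0.4851, -0.7276).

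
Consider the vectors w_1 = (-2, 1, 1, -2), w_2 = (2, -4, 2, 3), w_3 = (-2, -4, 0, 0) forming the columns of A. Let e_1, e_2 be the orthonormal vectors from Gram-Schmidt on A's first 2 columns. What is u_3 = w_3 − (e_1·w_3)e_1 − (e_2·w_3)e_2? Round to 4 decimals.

u_3 = (-1.7419, -2.1935, -2.0645, -0.3871)

e_1 = w_1/‖w_1‖ = (-2, 1, 1, -2)/3.1623 = (-0.6325, 0.3162, 0.3162, -0.6325).
r_{12} = e_1·w_2 = -3.7947.
u_2 = w_2 + 3.7947·e_1 = (-0.4000, -2.8000, 3.2000, 0.6000).
‖u_2‖ = 4.3128, so e_2 = (-0.0927, -0.6492, 0.7420, 0.1391).
r_{13} = e_1·w_3 = 0.0000; r_{23} = e_2·w_3 = 2.7824.
u_3 = w_3 + 0.0000·e_1 − 2.7824·e_2 = (-1.7419, -2.1935, -2.0645, -0.3871).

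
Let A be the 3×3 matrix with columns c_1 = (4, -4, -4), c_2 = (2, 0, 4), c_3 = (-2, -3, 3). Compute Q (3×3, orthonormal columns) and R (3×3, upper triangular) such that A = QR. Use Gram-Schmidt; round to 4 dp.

Q = [[0.5774, 0.6172, -0.5345], [-0.5774, -0.1543, -0.8018], [-0.5774, 0.7715, 0.2673]], R = [[6.9282, -1.1547, -1.1547], [0.0000, 4.3205, 1.5430], [0.0000, 0.0000, 4.2762]]

c_1 = (4, -4, -4); ‖c_1‖ = 6.9282, so q_1 = (0.5774, -0.5774, -0.5774).
q_1·c_2 = 0.5774·2 + (-0.5774)·0 + (-0.5774)·4 = -1.1547.
u_2 = c_2 + 1.1547·q_1 = (2.6667, -0.6667, 3.3333).
‖u_2‖ = 4.3205, so q_2 = (0.6172, -0.1543, 0.7715).
q_1·c_3 = 0.5774·(-2) + (-0.5774)·(-3) + (-0.5774)·3 = -1.1547; q_2·c_3 = 0.6172·(-2) + (-0.1543)·(-3) + 0.7715·3 = 1.5430.
u_3 = c_3 + 1.1547·q_1 − 1.5430·q_2 = (-2.2857, -3.4286, 1.1429).
‖u_3‖ = 4.2762, so q_3 = (-0.5345, -0.8018, 0.2673).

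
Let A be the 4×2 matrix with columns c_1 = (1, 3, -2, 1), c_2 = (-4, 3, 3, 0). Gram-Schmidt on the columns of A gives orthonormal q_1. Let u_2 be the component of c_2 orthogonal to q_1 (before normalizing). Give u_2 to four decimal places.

u_2 = (-3.9333, 3.2000, 2.8667, 0.0667)

c_1 = (1, 3, -2, 1); ‖c_1‖ = 3.8730, so q_1 = (0.2582, 0.7746, -0.5164, 0.2582).
q_1·c_2 = 0.2582·(-4) + 0.7746·3 + (-0.5164)·3 + 0.2582·0 = -0.2582.
u_2 = c_2 + 0.2582·q_1 = (-3.9333, 3.2000, 2.8667, 0.0667).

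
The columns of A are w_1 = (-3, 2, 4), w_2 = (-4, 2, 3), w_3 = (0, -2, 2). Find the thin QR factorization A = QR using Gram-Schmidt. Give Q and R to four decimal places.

Q = [[-0.5571, -0.7871, -0.2649], [0.3714, 0.0492, -0.9272], [0.7428, -0.6149, 0.2649]], R = [[5.3852, 5.1995, 0.7428], [0.0000, 1.4020, -1.3282], [0.0000, 0.0000, 2.3842]]

w_1 = (-3, 2, 4); ‖w_1‖ = 5.3852, so e_1 = (-0.5571, 0.3714, 0.7428).
e_1·w_2 = (-0.5571)·(-4) + 0.3714·2 + 0.7428·3 = 5.1995.
u_2 = w_2 − 5.1995·e_1 = (-1.1034, 0.0690, -0.8621).
‖u_2‖ = 1.4020, so e_2 = (-0.7871, 0.0492, -0.6149).
e_1·w_3 = (-0.5571)·0 + 0.3714·(-2) + 0.7428·2 = 0.7428; e_2·w_3 = (-0.7871)·0 + 0.0492·(-2) + (-0.6149)·2 = -1.3282.
u_3 = w_3 − 0.7428·e_1 + 1.3282·e_2 = (-0.6316, -2.2105, 0.6316).
‖u_3‖ = 2.3842, so e_3 = (-0.2649, -0.9272, 0.2649).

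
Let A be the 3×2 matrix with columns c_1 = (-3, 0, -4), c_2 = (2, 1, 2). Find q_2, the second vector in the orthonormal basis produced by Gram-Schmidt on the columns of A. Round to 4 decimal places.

q_2 = (0.2971, 0.9285, -0.2228)

q_1 = c_1/‖c_1‖ = (-3, 0, -4)/5.0000 = (-0.6000, 0.0000, -0.8000).
r_{12} = q_1·c_2 = -2.8000.
u_2 = c_2 + 2.8000·q_1 = (0.3200, 1.0000, -0.2400).
‖u_2‖ = 1.0770, so q_2 = (0.2971, 0.9285, -0.2228).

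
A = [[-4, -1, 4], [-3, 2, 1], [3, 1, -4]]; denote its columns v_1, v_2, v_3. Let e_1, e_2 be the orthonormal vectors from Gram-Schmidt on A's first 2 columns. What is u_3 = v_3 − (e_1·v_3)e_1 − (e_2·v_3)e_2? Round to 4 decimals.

v_1 = (-4, -3, 3); ‖v_1‖ = 5.8310, so e_1 = (-0.6860, -0.5145, 0.5145).
e_1·v_2 = (-0.6860)·(-1) + (-0.5145)·2 + 0.5145·1 = 0.1715.
u_2 = v_2 − 0.1715·e_1 = (-0.8824, 2.0882, 0.9118).
‖u_2‖ = 2.4435, so e_2 = (-0.3611, 0.8546, 0.3731).
e_1·v_3 = (-0.6860)·4 + (-0.5145)·1 + 0.5145·(-4) = -5.3165; e_2·v_3 = (-0.3611)·4 + 0.8546·1 + 0.3731·(-4) = -2.0824.
u_3 = v_3 + 5.3165·e_1 + 2.0824·e_2 = (-0.3990, 0.0443, -0.4877).

u_3 = (-0.3990, 0.0443, -0.4877)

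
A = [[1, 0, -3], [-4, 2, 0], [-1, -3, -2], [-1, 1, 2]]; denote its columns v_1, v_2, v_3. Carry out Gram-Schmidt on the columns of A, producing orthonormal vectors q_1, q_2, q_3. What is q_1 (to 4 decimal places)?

q_1 = (0.2294, -0.9177, -0.2294, -0.2294)

v_1 = (1, -4, -1, -1); ‖v_1‖ = 4.3589, so q_1 = (0.2294, -0.9177, -0.2294, -0.2294).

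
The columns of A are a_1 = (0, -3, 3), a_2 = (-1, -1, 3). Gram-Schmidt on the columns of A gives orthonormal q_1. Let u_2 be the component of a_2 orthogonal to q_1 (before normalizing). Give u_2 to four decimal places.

q_1 = a_1/‖a_1‖ = (0, -3, 3)/4.2426 = (0.0000, -0.7071, 0.7071).
r_{12} = q_1·a_2 = 2.8284.
u_2 = a_2 − 2.8284·q_1 = (-1.0000, 1.0000, 1.0000).

u_2 = (-1.0000, 1.0000, 1.0000)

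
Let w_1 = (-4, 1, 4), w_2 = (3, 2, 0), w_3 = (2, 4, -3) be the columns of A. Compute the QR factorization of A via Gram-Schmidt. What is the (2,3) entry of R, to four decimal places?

r_{23} = 2.8984

w_1 = (-4, 1, 4); ‖w_1‖ = 5.7446, so e_1 = (-0.6963, 0.1741, 0.6963).
e_1·w_2 = (-0.6963)·3 + 0.1741·2 + 0.6963·0 = -1.7408.
u_2 = w_2 + 1.7408·e_1 = (1.7879, 2.3030, 1.2121).
‖u_2‖ = 3.1575, so e_2 = (0.5662, 0.7294, 0.3839).
r_{23} = e_2·w_3 = 2.8984.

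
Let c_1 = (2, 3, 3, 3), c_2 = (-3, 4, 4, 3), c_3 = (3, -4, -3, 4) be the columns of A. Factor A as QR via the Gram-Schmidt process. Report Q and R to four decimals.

Q = [[0.3592, -0.9214, -0.1469], [0.5388, 0.2695, -0.4573], [0.5388, 0.2695, -0.2770], [0.5388, 0.0752, 0.8322]], R = [[5.5678, 4.8493, -0.5388], [0.0000, 5.1462, -4.3502], [0.0000, 0.0000, 5.5485]]

q_1 = c_1/‖c_1‖ = (2, 3, 3, 3)/5.5678 = (0.3592, 0.5388, 0.5388, 0.5388).
r_{12} = q_1·c_2 = 4.8493.
u_2 = c_2 − 4.8493·q_1 = (-4.7419, 1.3871, 1.3871, 0.3871).
‖u_2‖ = 5.1462, so q_2 = (-0.9214, 0.2695, 0.2695, 0.0752).
r_{13} = q_1·c_3 = -0.5388; r_{23} = q_2·c_3 = -4.3502.
u_3 = c_3 + 0.5388·q_1 + 4.3502·q_2 = (-0.8149, -2.5371, -1.5371, 4.6175).
‖u_3‖ = 5.5485, so q_3 = (-0.1469, -0.4573, -0.2770, 0.8322).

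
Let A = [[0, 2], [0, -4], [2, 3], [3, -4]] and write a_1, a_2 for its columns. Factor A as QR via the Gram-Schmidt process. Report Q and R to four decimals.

Q = [[0.0000, 0.3078], [0.0000, -0.6155], [0.5547, 0.6037], [0.8321, -0.4025]], R = [[3.6056, -1.6641], [0.0000, 6.4985]]

a_1 = (0, 0, 2, 3); ‖a_1‖ = 3.6056, so q_1 = (0.0000, 0.0000, 0.5547, 0.8321).
q_1·a_2 = 0.0000·2 + 0.0000·(-4) + 0.5547·3 + 0.8321·(-4) = -1.6641.
u_2 = a_2 + 1.6641·q_1 = (2.0000, -4.0000, 3.9231, -2.6154).
‖u_2‖ = 6.4985, so q_2 = (0.3078, -0.6155, 0.6037, -0.4025).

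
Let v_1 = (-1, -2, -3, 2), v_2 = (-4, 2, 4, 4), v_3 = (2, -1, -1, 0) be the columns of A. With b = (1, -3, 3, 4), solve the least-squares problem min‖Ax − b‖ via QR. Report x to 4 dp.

x = (-0.0323, 1.1774, 3.0968)

q_1 = v_1/‖v_1‖ = (-1, -2, -3, 2)/4.2426 = (-0.2357, -0.4714, -0.7071, 0.4714).
r_{12} = q_1·v_2 = -0.9428.
u_2 = v_2 + 0.9428·q_1 = (-4.2222, 1.5556, 3.3333, 4.4444).
‖u_2‖ = 7.1492, so q_2 = (-0.5906, 0.2176, 0.4663, 0.6217).
r_{13} = q_1·v_3 = 0.7071; r_{23} = q_2·v_3 = -1.8650.
u_3 = v_3 − 0.7071·q_1 + 1.8650·q_2 = (1.0652, -0.2609, 0.3696, 0.8261).
‖u_3‖ = 1.4219, so q_3 = (0.7492, -0.1835, 0.2599, 0.5810).
Qᵀb = (0.9428, 2.6421, 4.4032).
Back-substitute: x_3 = 4.4032/1.4219 = 3.0968.
x_2 = (2.6421 + 1.8650·3.0968)/7.1492 = 1.1774.
x_1 = (0.9428 + 0.9428·1.1774 − 0.7071·3.0968)/4.2426 = -0.0323.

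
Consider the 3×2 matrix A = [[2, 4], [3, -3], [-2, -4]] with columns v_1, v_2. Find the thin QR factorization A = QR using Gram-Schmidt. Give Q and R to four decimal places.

v_1 = (2, 3, -2); ‖v_1‖ = 4.1231, so e_1 = (0.4851, 0.7276, -0.4851).
e_1·v_2 = 0.4851·4 + 0.7276·(-3) + (-0.4851)·(-4) = 1.6977.
u_2 = v_2 − 1.6977·e_1 = (3.1765, -4.2353, -3.1765).
‖u_2‖ = 6.1739, so e_2 = (0.5145, -0.6860, -0.5145).

Q = [[0.4851, 0.5145], [0.7276, -0.6860], [-0.4851, -0.5145]], R = [[4.1231, 1.6977], [0.0000, 6.1739]]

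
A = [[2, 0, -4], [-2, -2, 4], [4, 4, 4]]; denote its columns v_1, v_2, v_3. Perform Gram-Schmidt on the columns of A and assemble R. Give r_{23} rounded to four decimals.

v_1 = (2, -2, 4); ‖v_1‖ = 4.8990, so e_1 = (0.4082, -0.4082, 0.8165).
e_1·v_2 = 0.4082·0 + (-0.4082)·(-2) + 0.8165·4 = 4.0825.
u_2 = v_2 − 4.0825·e_1 = (-1.6667, -0.3333, 0.6667).
‖u_2‖ = 1.8257, so e_2 = (-0.9129, -0.1826, 0.3651).
r_{23} = e_2·v_3 = 4.3818.

r_{23} = 4.3818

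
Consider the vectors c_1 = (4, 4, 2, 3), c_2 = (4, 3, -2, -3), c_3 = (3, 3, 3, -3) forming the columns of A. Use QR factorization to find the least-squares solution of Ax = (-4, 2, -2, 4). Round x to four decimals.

x = (0.4309, -0.1105, -0.8443)

c_1 = (4, 4, 2, 3); ‖c_1‖ = 6.7082, so e_1 = (0.5963, 0.5963, 0.2981, 0.4472).
e_1·c_2 = 0.5963·4 + 0.5963·3 + 0.2981·(-2) + 0.4472·(-3) = 2.2361.
u_2 = c_2 − 2.2361·e_1 = (2.6667, 1.6667, -2.6667, -4.0000).
‖u_2‖ = 5.7446, so e_2 = (0.4642, 0.2901, -0.4642, -0.6963).
e_1·c_3 = 0.5963·3 + 0.5963·3 + 0.2981·3 + 0.4472·(-3) = 3.1305; e_2·c_3 = 0.4642·3 + 0.2901·3 + (-0.4642)·3 + (-0.6963)·(-3) = 2.9593.
u_3 = c_3 − 3.1305·e_1 − 2.9593·e_2 = (-0.2404, 0.2747, 3.4404, -2.3394).
‖u_3‖ = 4.1764, so e_3 = (-0.0576, 0.0658, 0.8238, -0.5601).
Qᵀb = (0.0000, -3.1334, -3.5263).
Back-substitute: x_3 = -3.5263/4.1764 = -0.8443.
x_2 = (-3.1334 − 2.9593·(-0.8443))/5.7446 = -0.1105.
x_1 = (0.0000 − 2.2361·(-0.1105) − 3.1305·(-0.8443))/6.7082 = 0.4309.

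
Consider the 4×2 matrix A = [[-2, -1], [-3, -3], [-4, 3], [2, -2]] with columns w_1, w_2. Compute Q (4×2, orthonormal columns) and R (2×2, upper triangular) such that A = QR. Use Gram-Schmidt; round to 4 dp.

Q = [[-0.3482, -0.2763], [-0.5222, -0.7325], [-0.6963, 0.5076], [0.3482, -0.3598]], R = [[5.7446, -0.8704], [0.0000, 4.7162]]

w_1 = (-2, -3, -4, 2); ‖w_1‖ = 5.7446, so e_1 = (-0.3482, -0.5222, -0.6963, 0.3482).
e_1·w_2 = (-0.3482)·(-1) + (-0.5222)·(-3) + (-0.6963)·3 + 0.3482·(-2) = -0.8704.
u_2 = w_2 + 0.8704·e_1 = (-1.3030, -3.4545, 2.3939, -1.6970).
‖u_2‖ = 4.7162, so e_2 = (-0.2763, -0.7325, 0.5076, -0.3598).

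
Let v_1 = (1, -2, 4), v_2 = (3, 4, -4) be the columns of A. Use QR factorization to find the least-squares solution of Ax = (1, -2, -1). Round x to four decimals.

e_1 = v_1/‖v_1‖ = (1, -2, 4)/4.5826 = (0.2182, -0.4364, 0.8729).
r_{12} = e_1·v_2 = -4.5826.
u_2 = v_2 + 4.5826·e_1 = (4.0000, 2.0000, 0.0000).
‖u_2‖ = 4.4721, so e_2 = (0.8944, 0.4472, 0.0000).
Qᵀb = (0.2182, 0.0000).
Back-substitute: x_2 = 0.0000/4.4721 = 0.0000.
x_1 = (0.2182 + 4.5826·0.0000)/4.5826 = 0.0476.

x = (0.0476, 0.0000)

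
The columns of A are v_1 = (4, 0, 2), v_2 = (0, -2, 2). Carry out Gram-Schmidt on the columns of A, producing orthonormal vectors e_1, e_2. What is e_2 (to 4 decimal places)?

e_2 = (-0.2981, -0.7454, 0.5963)

v_1 = (4, 0, 2); ‖v_1‖ = 4.4721, so e_1 = (0.8944, 0.0000, 0.4472).
e_1·v_2 = 0.8944·0 + 0.0000·(-2) + 0.4472·2 = 0.8944.
u_2 = v_2 − 0.8944·e_1 = (-0.8000, -2.0000, 1.6000).
‖u_2‖ = 2.6833, so e_2 = (-0.2981, -0.7454, 0.5963).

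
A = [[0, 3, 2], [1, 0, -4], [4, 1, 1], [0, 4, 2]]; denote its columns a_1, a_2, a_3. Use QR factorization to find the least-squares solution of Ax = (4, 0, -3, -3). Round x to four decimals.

x = (-0.7121, 0.0264, -0.0558)

e_1 = a_1/‖a_1‖ = (0, 1, 4, 0)/4.1231 = (0.0000, 0.2425, 0.9701, 0.0000).
r_{12} = e_1·a_2 = 0.9701.
u_2 = a_2 − 0.9701·e_1 = (3.0000, -0.2353, 0.0588, 4.0000).
‖u_2‖ = 5.0059, so e_2 = (0.5993, -0.0470, 0.0118, 0.7991).
r_{13} = e_1·a_3 = 0.0000; r_{23} = e_2·a_3 = 2.9965.
u_3 = a_3 + 0.0000·e_1 − 2.9965·e_2 = (0.2042, -3.8592, 0.9648, -0.3944).
‖u_3‖ = 4.0026, so e_3 = (0.0510, -0.9642, 0.2410, -0.0985).
Qᵀb = (-2.9104, -0.0353, -0.2234).
Back-substitute: x_3 = -0.2234/4.0026 = -0.0558.
x_2 = (-0.0353 − 2.9965·(-0.0558))/5.0059 = 0.0264.
x_1 = (-2.9104 − 0.9701·0.0264 + 0.0000·(-0.0558))/4.1231 = -0.7121.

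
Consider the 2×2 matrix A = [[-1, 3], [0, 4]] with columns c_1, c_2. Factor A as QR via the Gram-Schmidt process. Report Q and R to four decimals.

q_1 = c_1/‖c_1‖ = (-1, 0)/1.0000 = (-1.0000, 0.0000).
r_{12} = q_1·c_2 = -3.0000.
u_2 = c_2 + 3.0000·q_1 = (0.0000, 4.0000).
‖u_2‖ = 4.0000, so q_2 = (0.0000, 1.0000).

Q = [[-1.0000, 0.0000], [0.0000, 1.0000]], R = [[1.0000, -3.0000], [0.0000, 4.0000]]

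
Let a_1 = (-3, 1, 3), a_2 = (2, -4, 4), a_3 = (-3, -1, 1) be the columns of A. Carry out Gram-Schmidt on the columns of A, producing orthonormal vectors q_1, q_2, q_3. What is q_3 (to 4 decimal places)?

q_3 = (-0.6136, -0.6903, -0.3835)

a_1 = (-3, 1, 3); ‖a_1‖ = 4.3589, so q_1 = (-0.6882, 0.2294, 0.6882).
q_1·a_2 = (-0.6882)·2 + 0.2294·(-4) + 0.6882·4 = 0.4588.
u_2 = a_2 − 0.4588·q_1 = (2.3158, -4.1053, 3.6842).
‖u_2‖ = 5.9824, so q_2 = (0.3871, -0.6862, 0.6158).
q_1·a_3 = (-0.6882)·(-3) + 0.2294·(-1) + 0.6882·1 = 2.5236; q_2·a_3 = 0.3871·(-3) + (-0.6862)·(-1) + 0.6158·1 = 0.1408.
u_3 = a_3 − 2.5236·q_1 − 0.1408·q_2 = (-1.3176, -1.4824, -0.8235).
‖u_3‖ = 2.1475, so q_3 = (-0.6136, -0.6903, -0.3835).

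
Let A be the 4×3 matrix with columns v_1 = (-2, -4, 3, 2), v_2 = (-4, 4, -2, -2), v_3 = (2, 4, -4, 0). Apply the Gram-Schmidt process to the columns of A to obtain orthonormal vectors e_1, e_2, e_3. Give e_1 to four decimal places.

e_1 = (-0.3482, -0.6963, 0.5222, 0.3482)

v_1 = (-2, -4, 3, 2); ‖v_1‖ = 5.7446, so e_1 = (-0.3482, -0.6963, 0.5222, 0.3482).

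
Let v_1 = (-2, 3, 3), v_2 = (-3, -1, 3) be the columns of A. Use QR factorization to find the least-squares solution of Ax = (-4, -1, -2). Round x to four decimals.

v_1 = (-2, 3, 3); ‖v_1‖ = 4.6904, so e_1 = (-0.4264, 0.6396, 0.6396).
e_1·v_2 = (-0.4264)·(-3) + 0.6396·(-1) + 0.6396·3 = 2.5584.
u_2 = v_2 − 2.5584·e_1 = (-1.9091, -2.6364, 1.3636).
‖u_2‖ = 3.5291, so e_2 = (-0.5410, -0.7470, 0.3864).
Qᵀb = (-0.2132, 2.1381).
Back-substitute: x_2 = 2.1381/3.5291 = 0.6058.
x_1 = (-0.2132 − 2.5584·0.6058)/4.6904 = -0.3759.

x = (-0.3759, 0.6058)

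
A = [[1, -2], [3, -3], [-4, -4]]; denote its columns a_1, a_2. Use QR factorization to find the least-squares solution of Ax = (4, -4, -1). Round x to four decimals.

e_1 = a_1/‖a_1‖ = (1, 3, -4)/5.0990 = (0.1961, 0.5883, -0.7845).
r_{12} = e_1·a_2 = 0.9806.
u_2 = a_2 − 0.9806·e_1 = (-2.1923, -3.5769, -3.2308).
‖u_2‖ = 5.2951, so e_2 = (-0.4140, -0.6755, -0.6101).
Qᵀb = (-0.7845, 1.6561).
Back-substitute: x_2 = 1.6561/5.2951 = 0.3128.
x_1 = (-0.7845 − 0.9806·0.3128)/5.0990 = -0.2140.

x = (-0.2140, 0.3128)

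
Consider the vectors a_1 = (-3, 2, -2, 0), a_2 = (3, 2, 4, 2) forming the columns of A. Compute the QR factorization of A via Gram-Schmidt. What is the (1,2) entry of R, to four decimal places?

r_{12} = -3.1530

q_1 = a_1/‖a_1‖ = (-3, 2, -2, 0)/4.1231 = (-0.7276, 0.4851, -0.4851, 0.0000).
r_{12} = q_1·a_2 = -3.1530.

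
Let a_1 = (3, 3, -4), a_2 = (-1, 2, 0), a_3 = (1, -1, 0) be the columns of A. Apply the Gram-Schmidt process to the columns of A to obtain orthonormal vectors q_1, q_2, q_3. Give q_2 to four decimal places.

q_2 = (-0.5812, 0.7974, 0.1622)

a_1 = (3, 3, -4); ‖a_1‖ = 5.8310, so q_1 = (0.5145, 0.5145, -0.6860).
q_1·a_2 = 0.5145·(-1) + 0.5145·2 + (-0.6860)·0 = 0.5145.
u_2 = a_2 − 0.5145·q_1 = (-1.2647, 1.7353, 0.3529).
‖u_2‖ = 2.1761, so q_2 = (-0.5812, 0.7974, 0.1622).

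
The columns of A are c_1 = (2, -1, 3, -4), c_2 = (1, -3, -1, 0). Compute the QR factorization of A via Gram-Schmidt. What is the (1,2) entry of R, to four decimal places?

e_1 = c_1/‖c_1‖ = (2, -1, 3, -4)/5.4772 = (0.3651, -0.1826, 0.5477, -0.7303).
r_{12} = e_1·c_2 = 0.3651.

r_{12} = 0.3651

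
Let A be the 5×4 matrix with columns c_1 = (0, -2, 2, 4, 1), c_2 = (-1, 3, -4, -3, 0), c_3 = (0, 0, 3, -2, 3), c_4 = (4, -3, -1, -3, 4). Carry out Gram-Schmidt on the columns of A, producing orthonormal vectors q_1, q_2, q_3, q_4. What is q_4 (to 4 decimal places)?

q_4 = (0.6169, -0.5189, -0.4487, -0.1262, 0.3646)

c_1 = (0, -2, 2, 4, 1); ‖c_1‖ = 5.0000, so q_1 = (0.0000, -0.4000, 0.4000, 0.8000, 0.2000).
q_1·c_2 = 0.0000·(-1) + (-0.4000)·3 + 0.4000·(-4) + 0.8000·(-3) + 0.2000·0 = -5.2000.
u_2 = c_2 + 5.2000·q_1 = (-1.0000, 0.9200, -1.9200, 1.1600, 1.0400).
‖u_2‖ = 2.8213, so q_2 = (-0.3544, 0.3261, -0.6805, 0.4112, 0.3686).
q_1·c_3 = 0.0000·0 + (-0.4000)·0 + 0.4000·3 + 0.8000·(-2) + 0.2000·3 = 0.2000; q_2·c_3 = (-0.3544)·0 + 0.3261·0 + (-0.6805)·3 + 0.4112·(-2) + 0.3686·3 = -1.7580.
u_3 = c_3 − 0.2000·q_1 + 1.7580·q_2 = (-0.6231, 0.6533, 1.7236, -1.4372, 3.6080).
‖u_3‖ = 4.3439, so q_3 = (-0.1434, 0.1504, 0.3968, -0.3309, 0.8306).
q_1·c_4 = 0.0000·4 + (-0.4000)·(-3) + 0.4000·(-1) + 0.8000·(-3) + 0.2000·4 = -0.8000; q_2·c_4 = (-0.3544)·4 + 0.3261·(-3) + (-0.6805)·(-1) + 0.4112·(-3) + 0.3686·4 = -1.4745; q_3·c_4 = (-0.1434)·4 + 0.1504·(-3) + 0.3968·(-1) + (-0.3309)·(-3) + 0.8306·4 = 2.8932.
u_4 = c_4 + 0.8000·q_1 + 1.4745·q_2 − 2.8932·q_3 = (3.8924, -3.2743, -2.8314, -0.7965, 2.3004).
‖u_4‖ = 6.3099, so q_4 = (0.6169, -0.5189, -0.4487, -0.1262, 0.3646).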